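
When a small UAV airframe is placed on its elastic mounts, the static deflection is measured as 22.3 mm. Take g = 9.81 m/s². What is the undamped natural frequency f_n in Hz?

3.34 Hz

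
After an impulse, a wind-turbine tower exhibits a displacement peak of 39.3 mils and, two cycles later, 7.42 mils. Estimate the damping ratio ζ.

0.132

Logarithmic decrement δ = (1/n)·ln(x₀/x_n) = (1/2)·ln(39.3/7.42) = (1/2)·ln(5.296) = 0.8335.
ζ = δ/√(4π² + δ²) = 0.8335/√(39.48 + 0.695) = 0.8335/6.338 = 0.1315.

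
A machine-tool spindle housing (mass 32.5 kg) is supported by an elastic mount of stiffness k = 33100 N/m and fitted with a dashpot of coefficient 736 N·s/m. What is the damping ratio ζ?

0.355

ω_n = √(k/m) = √(33100/32.5) = 31.91 rad/s.
Critical damping c_c = 2√(k·m) = 2√(33100 × 32.5) = 2074 N·s/m, so ζ = c/c_c = 736/2074 = 0.3548.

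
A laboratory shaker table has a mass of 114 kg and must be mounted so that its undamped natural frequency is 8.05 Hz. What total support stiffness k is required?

292000 N/m

ω_n = 2πf_n = 2π × 8.05 = 50.58 rad/s.
k = m·ω_n² = 114 × 50.58² = 114 × 2558 = 291600 N/m.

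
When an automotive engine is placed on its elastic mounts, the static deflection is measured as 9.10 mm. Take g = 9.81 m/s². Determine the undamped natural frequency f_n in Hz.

5.23 Hz

ω_n = √(g/δ_st) = √(9.81/0.00910) = √1078 = 32.83 rad/s.
f_n = ω_n/(2π) = 32.83/6.283 = 5.226 Hz.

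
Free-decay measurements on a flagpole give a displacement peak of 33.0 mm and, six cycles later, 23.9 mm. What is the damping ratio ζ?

Logarithmic decrement δ = (1/n)·ln(x₀/x_n) = (1/6)·ln(33.0/23.9) = (1/6)·ln(1.381) = 0.05377.
ζ = δ/√(4π² + δ²) = 0.05377/√(39.48 + 0.00289) = 0.05377/6.283 = 0.008558.

0.00856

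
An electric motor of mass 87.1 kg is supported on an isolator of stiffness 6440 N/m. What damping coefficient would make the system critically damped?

c_c = 2√(k·m) = 2√(6440 × 87.1) = 2 × 748.9 = 1498 N·s/m.

1500 N·s/m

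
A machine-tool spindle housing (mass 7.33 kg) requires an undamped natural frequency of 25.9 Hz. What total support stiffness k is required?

194000 N/m

ω_n = 2πf_n = 2π × 25.9 = 162.7 rad/s.
k = m·ω_n² = 7.33 × 162.7² = 7.33 × 26480 = 194100 N/m.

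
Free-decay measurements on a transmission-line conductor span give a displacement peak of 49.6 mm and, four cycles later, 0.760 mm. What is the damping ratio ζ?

0.164

Logarithmic decrement δ = (1/n)·ln(x₀/x_n) = (1/4)·ln(49.6/0.760) = (1/4)·ln(65.26) = 1.045.
ζ = δ/√(4π² + δ²) = 1.045/√(39.48 + 1.09) = 1.045/6.369 = 0.1640.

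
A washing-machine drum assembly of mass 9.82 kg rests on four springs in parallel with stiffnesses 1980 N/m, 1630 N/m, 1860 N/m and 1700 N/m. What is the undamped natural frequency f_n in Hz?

4.30 Hz

Parallel springs add: k_eq = 1980 + 1630 + 1860 + 1700 = 7170 N/m.
ω_n = √(k_eq/m) = √(7170/9.82) = √730.1 = 27.02 rad/s.
f_n = ω_n/(2π) = 27.02/6.283 = 4.301 Hz.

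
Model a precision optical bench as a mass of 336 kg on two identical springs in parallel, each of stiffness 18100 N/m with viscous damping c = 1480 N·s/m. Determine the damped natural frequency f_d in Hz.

1.61 Hz

Parallel springs add: k_eq = 2 × 18100 = 36200 N/m.
ω_n = √(k_eq/m) = √(36200/336) = 10.38 rad/s.
Critical damping c_c = 2√(k_eq·m) = 2√(36200 × 336) = 6975 N·s/m, so ζ = c/c_c = 1480/6975 = 0.2122.
ω_d = ω_n√(1 − ζ²) = 10.38 × √(1 − 0.0450) = 10.14 rad/s.
f_d = ω_d/(2π) = 1.614 Hz.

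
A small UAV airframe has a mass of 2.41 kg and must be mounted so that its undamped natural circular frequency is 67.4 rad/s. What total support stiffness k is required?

10900 N/m

k = m·ω_n² = 2.41 × 67.40² = 2.41 × 4543 = 10950 N/m.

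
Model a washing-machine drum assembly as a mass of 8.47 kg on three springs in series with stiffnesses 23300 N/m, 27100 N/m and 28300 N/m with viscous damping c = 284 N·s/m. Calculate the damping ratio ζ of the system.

0.524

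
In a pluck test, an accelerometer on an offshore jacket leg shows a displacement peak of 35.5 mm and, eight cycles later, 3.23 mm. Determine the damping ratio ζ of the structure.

0.0476

Logarithmic decrement δ = (1/n)·ln(x₀/x_n) = (1/8)·ln(35.5/3.23) = (1/8)·ln(10.99) = 0.2996.
ζ = δ/√(4π² + δ²) = 0.2996/√(39.48 + 0.0898) = 0.2996/6.290 = 0.04763.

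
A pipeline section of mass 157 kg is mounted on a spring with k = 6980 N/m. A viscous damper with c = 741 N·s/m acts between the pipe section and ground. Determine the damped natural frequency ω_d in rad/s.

ω_n = √(k/m) = √(6980/157) = 6.668 rad/s.
Critical damping c_c = 2√(k·m) = 2√(6980 × 157) = 2094 N·s/m, so ζ = c/c_c = 741/2094 = 0.3539.
ω_d = ω_n√(1 − ζ²) = 6.668 × √(1 − 0.125) = 6.236 rad/s.

6.24 rad/s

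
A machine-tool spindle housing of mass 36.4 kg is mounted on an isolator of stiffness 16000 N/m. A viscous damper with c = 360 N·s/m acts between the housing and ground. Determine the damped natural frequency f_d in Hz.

ω_n = √(k/m) = √(16000/36.4) = 20.97 rad/s.
Critical damping c_c = 2√(k·m) = 2√(16000 × 36.4) = 1526 N·s/m, so ζ = c/c_c = 360/1526 = 0.2359.
ω_d = ω_n√(1 − ζ²) = 20.97 × √(1 − 0.0556) = 20.37 rad/s.
f_d = ω_d/(2π) = 3.243 Hz.

3.24 Hz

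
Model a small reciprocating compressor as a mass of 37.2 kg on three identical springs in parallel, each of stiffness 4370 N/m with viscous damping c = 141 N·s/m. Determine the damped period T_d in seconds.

0.336 s

Parallel springs add: k_eq = 3 × 4370 = 13110 N/m.
ω_n = √(k_eq/m) = √(13110/37.2) = 18.77 rad/s.
Critical damping c_c = 2√(k_eq·m) = 2√(13110 × 37.2) = 1397 N·s/m, so ζ = c/c_c = 141/1397 = 0.1010.
ω_d = ω_n√(1 − ζ²) = 18.77 × √(1 − 0.0102) = 18.68 rad/s.
T_d = 2π/ω_d = 0.3364 s.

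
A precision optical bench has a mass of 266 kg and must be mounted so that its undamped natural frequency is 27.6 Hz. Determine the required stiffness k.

8000000 N/m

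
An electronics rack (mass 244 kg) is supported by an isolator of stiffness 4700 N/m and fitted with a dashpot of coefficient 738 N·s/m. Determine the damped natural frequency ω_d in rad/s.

ω_n = √(k/m) = √(4700/244) = 4.389 rad/s.
Critical damping c_c = 2√(k·m) = 2√(4700 × 244) = 2142 N·s/m, so ζ = c/c_c = 738/2142 = 0.3446.
ω_d = ω_n√(1 − ζ²) = 4.389 × √(1 − 0.119) = 4.120 rad/s.

4.12 rad/s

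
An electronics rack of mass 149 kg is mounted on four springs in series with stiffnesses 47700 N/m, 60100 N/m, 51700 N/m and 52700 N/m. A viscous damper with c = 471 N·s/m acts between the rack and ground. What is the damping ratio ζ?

0.168

Series springs: 1/k_eq = 1/47700 + 1/60100 + 1/51700 + 1/52700 = 7.592×10^-5, so k_eq = 13170 N/m.
ω_n = √(k_eq/m) = √(13170/149) = 9.402 rad/s.
Critical damping c_c = 2√(k_eq·m) = 2√(13170 × 149) = 2802 N·s/m, so ζ = c/c_c = 471/2802 = 0.1681.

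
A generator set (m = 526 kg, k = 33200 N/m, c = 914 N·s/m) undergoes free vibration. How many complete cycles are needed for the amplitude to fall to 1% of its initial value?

7 cycles

ζ = c/(2√(km)) = 914/(2√(33200 × 526)) = 914/8358 = 0.1094.
Logarithmic decrement δ = 2πζ/√(1 − ζ²) = 2π × 0.1094/√(1 − 0.0120) = 0.6913.
x_n/x₀ = e^(−nδ) ≤ 0.01; take ln: n ≥ ln(1/0.01)/δ = 4.605/0.6913 = 6.662.
So 7 complete cycles are required.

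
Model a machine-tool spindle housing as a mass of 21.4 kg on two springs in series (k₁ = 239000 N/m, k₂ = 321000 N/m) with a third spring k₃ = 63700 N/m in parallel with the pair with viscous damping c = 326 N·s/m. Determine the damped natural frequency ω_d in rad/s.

Series pair: k_s = k₁k₂/(k₁+k₂) = (239000)(321000)/(239000 + 321000) = 137000 N/m. In parallel with k₃: k_eq = 137000 + 63700 = 200700 N/m.
ω_n = √(k_eq/m) = √(200700/21.4) = 96.84 rad/s.
Critical damping c_c = 2√(k_eq·m) = 2√(200700 × 21.4) = 4145 N·s/m, so ζ = c/c_c = 326/4145 = 0.07865.
ω_d = ω_n√(1 − ζ²) = 96.84 × √(1 − 0.00619) = 96.54 rad/s.

96.5 rad/s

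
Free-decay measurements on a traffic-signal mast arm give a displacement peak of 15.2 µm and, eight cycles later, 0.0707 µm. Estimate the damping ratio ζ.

0.106

Logarithmic decrement δ = (1/n)·ln(x₀/x_n) = (1/8)·ln(15.2/0.0707) = (1/8)·ln(215.0) = 0.6713.
ζ = δ/√(4π² + δ²) = 0.6713/√(39.48 + 0.451) = 0.6713/6.319 = 0.1062.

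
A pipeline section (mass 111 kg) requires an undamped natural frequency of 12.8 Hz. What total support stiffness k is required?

718000 N/m

ω_n = 2πf_n = 2π × 12.8 = 80.42 rad/s.
k = m·ω_n² = 111 × 80.42² = 111 × 6468 = 718000 N/m.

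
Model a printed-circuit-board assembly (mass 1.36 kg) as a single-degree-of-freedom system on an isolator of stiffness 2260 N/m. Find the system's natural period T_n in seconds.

0.154 s

ω_n = √(k/m) = √(2260/1.36) = √1662 = 40.76 rad/s.
T_n = 2π/ω_n = 6.283/40.76 = 0.1541 s.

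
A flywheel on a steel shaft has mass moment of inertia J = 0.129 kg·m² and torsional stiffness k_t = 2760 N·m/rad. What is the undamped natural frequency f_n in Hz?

23.3 Hz

ω_n = √(k_t/J) = √(2760/0.129) = √21400 = 146.3 rad/s.
f_n = ω_n/(2π) = 146.3/6.283 = 23.28 Hz.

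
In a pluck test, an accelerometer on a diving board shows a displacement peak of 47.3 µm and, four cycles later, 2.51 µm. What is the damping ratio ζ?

Logarithmic decrement δ = (1/n)·ln(x₀/x_n) = (1/4)·ln(47.3/2.51) = (1/4)·ln(18.84) = 0.7341.
ζ = δ/√(4π² + δ²) = 0.7341/√(39.48 + 0.539) = 0.7341/6.326 = 0.1160.

0.116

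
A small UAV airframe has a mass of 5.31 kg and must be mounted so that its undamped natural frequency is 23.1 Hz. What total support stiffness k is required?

112000 N/m

ω_n = 2πf_n = 2π × 23.1 = 145.1 rad/s.
k = m·ω_n² = 5.31 × 145.1² = 5.31 × 21070 = 111900 N/m.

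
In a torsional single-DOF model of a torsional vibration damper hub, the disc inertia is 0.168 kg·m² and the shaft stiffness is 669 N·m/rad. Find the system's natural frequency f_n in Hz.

10.0 Hz

ω_n = √(k_t/J) = √(669/0.168) = √3982 = 63.10 rad/s.
f_n = ω_n/(2π) = 63.10/6.283 = 10.04 Hz.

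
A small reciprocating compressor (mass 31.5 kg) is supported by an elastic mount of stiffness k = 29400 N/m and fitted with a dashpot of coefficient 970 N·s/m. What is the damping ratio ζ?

ω_n = √(k/m) = √(29400/31.5) = 30.55 rad/s.
Critical damping c_c = 2√(k·m) = 2√(29400 × 31.5) = 1925 N·s/m, so ζ = c/c_c = 970/1925 = 0.5040.

0.504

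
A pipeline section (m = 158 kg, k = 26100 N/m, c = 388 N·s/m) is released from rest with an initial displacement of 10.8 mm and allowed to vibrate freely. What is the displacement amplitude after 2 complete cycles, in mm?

3.23 mm

ζ = c/(2√(km)) = 388/(2√(26100 × 158)) = 388/4061 = 0.09553.
Logarithmic decrement δ = 2πζ/√(1 − ζ²) = 2π × 0.09553/√(1 − 0.00913) = 0.6030.
After n cycles, x_n/x₀ = e^(−nδ), so x_2 = 10.8 × e^(−2 × 0.6030) = 10.8 × 0.2994 = 3.233 mm.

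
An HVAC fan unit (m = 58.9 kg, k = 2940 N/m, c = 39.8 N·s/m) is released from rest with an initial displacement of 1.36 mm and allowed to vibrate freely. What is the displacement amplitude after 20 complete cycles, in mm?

ζ = c/(2√(km)) = 39.8/(2√(2940 × 58.9)) = 39.8/832.3 = 0.04782.
Logarithmic decrement δ = 2πζ/√(1 − ζ²) = 2π × 0.04782/√(1 − 0.00229) = 0.3008.
After n cycles, x_n/x₀ = e^(−nδ), so x_20 = 1.36 × e^(−20 × 0.3008) = 1.36 × 0.002439 = 0.003317 mm.

0.00332 mm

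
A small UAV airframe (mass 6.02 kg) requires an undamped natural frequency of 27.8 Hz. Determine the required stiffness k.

184000 N/m

ω_n = 2πf_n = 2π × 27.8 = 174.7 rad/s.
k = m·ω_n² = 6.02 × 174.7² = 6.02 × 30510 = 183700 N/m.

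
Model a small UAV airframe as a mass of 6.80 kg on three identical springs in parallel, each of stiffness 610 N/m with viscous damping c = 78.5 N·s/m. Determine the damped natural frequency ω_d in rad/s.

Parallel springs add: k_eq = 3 × 610 = 1830 N/m.
ω_n = √(k_eq/m) = √(1830/6.80) = 16.40 rad/s.
Critical damping c_c = 2√(k_eq·m) = 2√(1830 × 6.80) = 223.1 N·s/m, so ζ = c/c_c = 78.5/223.1 = 0.3519.
ω_d = ω_n√(1 − ζ²) = 16.40 × √(1 − 0.124) = 15.36 rad/s.

15.4 rad/s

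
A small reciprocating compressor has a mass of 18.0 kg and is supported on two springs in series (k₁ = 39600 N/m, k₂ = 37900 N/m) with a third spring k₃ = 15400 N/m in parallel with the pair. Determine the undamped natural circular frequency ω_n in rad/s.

Series pair: k_s = k₁k₂/(k₁+k₂) = (39600)(37900)/(39600 + 37900) = 19370 N/m. In parallel with k₃: k_eq = 19370 + 15400 = 34770 N/m.
ω_n = √(k_eq/m) = √(34770/18.0) = √1931 = 43.95 rad/s.

43.9 rad/s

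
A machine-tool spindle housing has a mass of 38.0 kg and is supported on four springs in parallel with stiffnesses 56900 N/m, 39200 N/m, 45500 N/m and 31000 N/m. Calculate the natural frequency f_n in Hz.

10.7 Hz

Parallel springs add: k_eq = 56900 + 39200 + 45500 + 31000 = 172600 N/m.
ω_n = √(k_eq/m) = √(172600/38.0) = √4542 = 67.40 rad/s.
f_n = ω_n/(2π) = 67.40/6.283 = 10.73 Hz.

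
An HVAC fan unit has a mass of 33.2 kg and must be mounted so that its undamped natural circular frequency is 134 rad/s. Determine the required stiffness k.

k = m·ω_n² = 33.2 × 134.0² = 33.2 × 17960 = 596100 N/m.

596000 N/m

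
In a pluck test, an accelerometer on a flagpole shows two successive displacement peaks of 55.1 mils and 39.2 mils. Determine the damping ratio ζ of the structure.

Logarithmic decrement δ = (1/n)·ln(x₀/x_n) = (1/1)·ln(55.1/39.2) = (1/1)·ln(1.406) = 0.3405.
ζ = δ/√(4π² + δ²) = 0.3405/√(39.48 + 0.116) = 0.3405/6.292 = 0.05411.

0.0541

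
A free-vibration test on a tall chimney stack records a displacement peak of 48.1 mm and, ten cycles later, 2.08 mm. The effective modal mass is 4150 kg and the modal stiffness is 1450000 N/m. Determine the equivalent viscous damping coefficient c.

Logarithmic decrement δ = (1/n)·ln(x₀/x_n) = (1/10)·ln(48.1/2.08) = (1/10)·ln(23.12) = 0.3141.
ζ = δ/√(4π² + δ²) = 0.3141/√(39.48 + 0.0987) = 0.3141/6.291 = 0.04993.
c = ζ · 2√(km) = 0.04993 × 2√(1450000 × 4150) = 0.04993 × 155100 = 7746 N·s/m.

7750 N·s/m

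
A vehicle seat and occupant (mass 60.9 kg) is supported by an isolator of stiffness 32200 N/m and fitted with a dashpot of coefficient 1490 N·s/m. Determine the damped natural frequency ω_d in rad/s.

ω_n = √(k/m) = √(32200/60.9) = 22.99 rad/s.
Critical damping c_c = 2√(k·m) = 2√(32200 × 60.9) = 2801 N·s/m, so ζ = c/c_c = 1490/2801 = 0.5320.
ω_d = ω_n√(1 − ζ²) = 22.99 × √(1 − 0.283) = 19.47 rad/s.

19.5 rad/s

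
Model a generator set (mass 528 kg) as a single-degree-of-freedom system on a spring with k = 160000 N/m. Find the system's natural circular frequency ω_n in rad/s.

ω_n = √(k/m) = √(160000/528) = √303.0 = 17.41 rad/s.

17.4 rad/s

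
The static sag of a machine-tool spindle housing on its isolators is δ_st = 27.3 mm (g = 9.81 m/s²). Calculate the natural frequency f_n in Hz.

3.02 Hz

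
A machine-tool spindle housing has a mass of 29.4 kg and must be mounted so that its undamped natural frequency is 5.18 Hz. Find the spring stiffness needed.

31100 N/m

ω_n = 2πf_n = 2π × 5.18 = 32.55 rad/s.
k = m·ω_n² = 29.4 × 32.55² = 29.4 × 1059 = 31140 N/m.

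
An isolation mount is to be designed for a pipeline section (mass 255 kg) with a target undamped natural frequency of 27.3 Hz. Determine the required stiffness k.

ω_n = 2πf_n = 2π × 27.3 = 171.5 rad/s.
k = m·ω_n² = 255 × 171.5² = 255 × 29420 = 7503000 N/m.

7500000 N/m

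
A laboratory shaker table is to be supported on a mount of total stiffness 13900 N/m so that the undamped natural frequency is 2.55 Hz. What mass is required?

54.1 kg

ω_n = 2πf_n = 2π × 2.55 = 16.02 rad/s.
m = k/ω_n² = 13900/16.02² = 13900/256.7 = 54.15 kg.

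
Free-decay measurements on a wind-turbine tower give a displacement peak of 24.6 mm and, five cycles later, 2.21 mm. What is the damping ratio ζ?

0.0765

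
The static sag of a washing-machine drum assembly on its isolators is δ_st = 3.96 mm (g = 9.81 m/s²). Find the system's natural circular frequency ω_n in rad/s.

ω_n = √(g/δ_st) = √(9.81/0.00396) = √2477 = 49.77 rad/s.

49.8 rad/s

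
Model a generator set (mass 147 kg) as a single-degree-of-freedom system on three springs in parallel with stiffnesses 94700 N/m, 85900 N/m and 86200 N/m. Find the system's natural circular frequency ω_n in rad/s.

Parallel springs add: k_eq = 94700 + 85900 + 86200 = 266800 N/m.
ω_n = √(k_eq/m) = √(266800/147) = √1815 = 42.60 rad/s.

42.6 rad/s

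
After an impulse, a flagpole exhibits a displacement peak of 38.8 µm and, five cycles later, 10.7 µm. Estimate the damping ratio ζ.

Logarithmic decrement δ = (1/n)·ln(x₀/x_n) = (1/5)·ln(38.8/10.7) = (1/5)·ln(3.626) = 0.2576.
ζ = δ/√(4π² + δ²) = 0.2576/√(39.48 + 0.0664) = 0.2576/6.288 = 0.04097.

0.0410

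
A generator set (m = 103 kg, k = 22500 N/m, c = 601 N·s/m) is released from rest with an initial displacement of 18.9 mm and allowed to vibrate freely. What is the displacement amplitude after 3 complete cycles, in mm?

0.425 mm

ζ = c/(2√(km)) = 601/(2√(22500 × 103)) = 601/3045 = 0.1974.
Logarithmic decrement δ = 2πζ/√(1 − ζ²) = 2π × 0.1974/√(1 − 0.0390) = 1.265.
After n cycles, x_n/x₀ = e^(−nδ), so x_3 = 18.9 × e^(−3 × 1.265) = 18.9 × 0.02247 = 0.4247 mm.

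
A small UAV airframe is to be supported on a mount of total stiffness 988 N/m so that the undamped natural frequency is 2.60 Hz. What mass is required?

3.70 kg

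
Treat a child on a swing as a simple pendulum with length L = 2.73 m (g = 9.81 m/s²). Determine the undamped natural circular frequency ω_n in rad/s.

For a simple pendulum ω_n = √(g/L) = √(9.81/2.73) = √3.593 = 1.896 rad/s.

1.90 rad/s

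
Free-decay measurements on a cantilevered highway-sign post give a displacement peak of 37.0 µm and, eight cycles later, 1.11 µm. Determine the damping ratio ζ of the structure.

0.0696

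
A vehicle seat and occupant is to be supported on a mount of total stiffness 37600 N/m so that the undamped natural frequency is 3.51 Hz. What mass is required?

77.3 kg

ω_n = 2πf_n = 2π × 3.51 = 22.05 rad/s.
m = k/ω_n² = 37600/22.05² = 37600/486.4 = 77.31 kg.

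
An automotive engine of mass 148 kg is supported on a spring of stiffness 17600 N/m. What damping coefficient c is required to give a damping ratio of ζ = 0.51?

c_c = 2√(k·m) = 2√(17600 × 148) = 3228 N·s/m.
c = ζ·c_c = 0.51 × 3228 = 1646 N·s/m.

1650 N·s/m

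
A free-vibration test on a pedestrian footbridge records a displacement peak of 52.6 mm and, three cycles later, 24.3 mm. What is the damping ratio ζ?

Logarithmic decrement δ = (1/n)·ln(x₀/x_n) = (1/3)·ln(52.6/24.3) = (1/3)·ln(2.165) = 0.2574.
ζ = δ/√(4π² + δ²) = 0.2574/√(39.48 + 0.0663) = 0.2574/6.288 = 0.04093.

0.0409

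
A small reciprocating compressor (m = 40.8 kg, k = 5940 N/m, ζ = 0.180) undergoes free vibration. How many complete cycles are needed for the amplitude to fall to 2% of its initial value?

Logarithmic decrement δ = 2πζ/√(1 − ζ²) = 2π × 0.1800/√(1 − 0.0324) = 1.150.
x_n/x₀ = e^(−nδ) ≤ 0.02; take ln: n ≥ ln(1/0.02)/δ = 3.912/1.150 = 3.402.
So 4 complete cycles are required.

4 cycles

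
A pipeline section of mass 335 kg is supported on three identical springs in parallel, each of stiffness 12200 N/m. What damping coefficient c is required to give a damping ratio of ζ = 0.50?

3500 N·s/m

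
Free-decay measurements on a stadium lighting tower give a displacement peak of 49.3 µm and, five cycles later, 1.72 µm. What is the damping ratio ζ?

0.106

Logarithmic decrement δ = (1/n)·ln(x₀/x_n) = (1/5)·ln(49.3/1.72) = (1/5)·ln(28.66) = 0.6711.
ζ = δ/√(4π² + δ²) = 0.6711/√(39.48 + 0.450) = 0.6711/6.319 = 0.1062.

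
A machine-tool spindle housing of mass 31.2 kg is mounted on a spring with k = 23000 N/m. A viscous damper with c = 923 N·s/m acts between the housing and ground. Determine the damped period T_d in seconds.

0.276 s

ω_n = √(k/m) = √(23000/31.2) = 27.15 rad/s.
Critical damping c_c = 2√(k·m) = 2√(23000 × 31.2) = 1694 N·s/m, so ζ = c/c_c = 923/1694 = 0.5448.
ω_d = ω_n√(1 − ζ²) = 27.15 × √(1 − 0.297) = 22.77 rad/s.
T_d = 2π/ω_d = 0.2760 s.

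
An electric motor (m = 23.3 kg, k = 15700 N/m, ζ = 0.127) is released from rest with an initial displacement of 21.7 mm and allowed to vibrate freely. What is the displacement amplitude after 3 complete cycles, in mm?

1.94 mm

Logarithmic decrement δ = 2πζ/√(1 − ζ²) = 2π × 0.1270/√(1 − 0.0161) = 0.8045.
After n cycles, x_n/x₀ = e^(−nδ), so x_3 = 21.7 × e^(−3 × 0.8045) = 21.7 × 0.08951 = 1.942 mm.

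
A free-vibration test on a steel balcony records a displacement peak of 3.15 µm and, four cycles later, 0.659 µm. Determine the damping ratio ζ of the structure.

0.0621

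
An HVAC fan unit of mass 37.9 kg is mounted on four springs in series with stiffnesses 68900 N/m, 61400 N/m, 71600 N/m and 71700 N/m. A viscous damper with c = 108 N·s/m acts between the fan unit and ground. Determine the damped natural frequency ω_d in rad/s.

21.2 rad/s

Series springs: 1/k_eq = 1/68900 + 1/61400 + 1/71600 + 1/71700 = 5.871×10^-5, so k_eq = 17030 N/m.
ω_n = √(k_eq/m) = √(17030/37.9) = 21.20 rad/s.
Critical damping c_c = 2√(k_eq·m) = 2√(17030 × 37.9) = 1607 N·s/m, so ζ = c/c_c = 108/1607 = 0.06721.
ω_d = ω_n√(1 − ζ²) = 21.20 × √(1 − 0.00452) = 21.15 rad/s.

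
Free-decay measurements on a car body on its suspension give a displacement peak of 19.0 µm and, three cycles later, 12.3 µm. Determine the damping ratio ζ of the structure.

0.0231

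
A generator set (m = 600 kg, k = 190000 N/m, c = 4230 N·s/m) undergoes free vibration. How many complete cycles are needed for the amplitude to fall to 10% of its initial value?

2 cycles

ζ = c/(2√(km)) = 4230/(2√(190000 × 600)) = 4230/21350 = 0.1981.
Logarithmic decrement δ = 2πζ/√(1 − ζ²) = 2π × 0.1981/√(1 − 0.0392) = 1.270.
x_n/x₀ = e^(−nδ) ≤ 0.1; take ln: n ≥ ln(1/0.1)/δ = 2.303/1.270 = 1.813.
So 2 complete cycles are required.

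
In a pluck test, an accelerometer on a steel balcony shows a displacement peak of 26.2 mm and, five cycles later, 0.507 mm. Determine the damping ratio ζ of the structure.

Logarithmic decrement δ = (1/n)·ln(x₀/x_n) = (1/5)·ln(26.2/0.507) = (1/5)·ln(51.68) = 0.7890.
ζ = δ/√(4π² + δ²) = 0.7890/√(39.48 + 0.623) = 0.7890/6.333 = 0.1246.

0.125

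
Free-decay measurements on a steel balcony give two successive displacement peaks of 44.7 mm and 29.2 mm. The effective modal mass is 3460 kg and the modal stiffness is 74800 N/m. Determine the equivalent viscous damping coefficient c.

2180 N·s/m

Logarithmic decrement δ = (1/n)·ln(x₀/x_n) = (1/1)·ln(44.7/29.2) = (1/1)·ln(1.531) = 0.4258.
ζ = δ/√(4π² + δ²) = 0.4258/√(39.48 + 0.181) = 0.4258/6.298 = 0.06761.
c = ζ · 2√(km) = 0.06761 × 2√(74800 × 3460) = 0.06761 × 32180 = 2175 N·s/m.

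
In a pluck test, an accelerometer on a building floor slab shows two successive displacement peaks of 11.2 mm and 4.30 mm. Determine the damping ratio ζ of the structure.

0.151

Logarithmic decrement δ = (1/n)·ln(x₀/x_n) = (1/1)·ln(11.2/4.30) = (1/1)·ln(2.605) = 0.9573.
ζ = δ/√(4π² + δ²) = 0.9573/√(39.48 + 0.916) = 0.9573/6.356 = 0.1506.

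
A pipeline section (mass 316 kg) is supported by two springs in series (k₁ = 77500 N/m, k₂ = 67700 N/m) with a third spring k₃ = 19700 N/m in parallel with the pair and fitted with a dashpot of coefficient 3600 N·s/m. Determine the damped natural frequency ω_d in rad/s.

12.0 rad/s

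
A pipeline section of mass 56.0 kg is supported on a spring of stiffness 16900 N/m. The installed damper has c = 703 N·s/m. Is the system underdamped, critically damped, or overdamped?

c_c = 2√(k·m) = 1946 N·s/m; ζ = c/c_c = 703/1946 = 0.361.
Since ζ < 1 the system is underdamped.

underdamped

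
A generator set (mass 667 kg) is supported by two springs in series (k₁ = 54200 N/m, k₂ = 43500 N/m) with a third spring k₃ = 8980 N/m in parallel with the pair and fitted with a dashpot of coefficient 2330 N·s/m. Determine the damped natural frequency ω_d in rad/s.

6.83 rad/s

Series pair: k_s = k₁k₂/(k₁+k₂) = (54200)(43500)/(54200 + 43500) = 24130 N/m. In parallel with k₃: k_eq = 24130 + 8980 = 33110 N/m.
ω_n = √(k_eq/m) = √(33110/667) = 7.046 rad/s.
Critical damping c_c = 2√(k_eq·m) = 2√(33110 × 667) = 9399 N·s/m, so ζ = c/c_c = 2330/9399 = 0.2479.
ω_d = ω_n√(1 − ζ²) = 7.046 × √(1 − 0.0615) = 6.826 rad/s.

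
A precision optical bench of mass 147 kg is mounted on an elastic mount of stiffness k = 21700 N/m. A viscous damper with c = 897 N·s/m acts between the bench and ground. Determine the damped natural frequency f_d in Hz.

ω_n = √(k/m) = √(21700/147) = 12.15 rad/s.
Critical damping c_c = 2√(k·m) = 2√(21700 × 147) = 3572 N·s/m, so ζ = c/c_c = 897/3572 = 0.2511.
ω_d = ω_n√(1 − ζ²) = 12.15 × √(1 − 0.0631) = 11.76 rad/s.
f_d = ω_d/(2π) = 1.872 Hz.

1.87 Hz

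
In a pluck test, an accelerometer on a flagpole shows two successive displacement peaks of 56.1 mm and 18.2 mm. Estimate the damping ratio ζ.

Logarithmic decrement δ = (1/n)·ln(x₀/x_n) = (1/1)·ln(56.1/18.2) = (1/1)·ln(3.082) = 1.126.
ζ = δ/√(4π² + δ²) = 1.126/√(39.48 + 1.27) = 1.126/6.383 = 0.1764.

0.176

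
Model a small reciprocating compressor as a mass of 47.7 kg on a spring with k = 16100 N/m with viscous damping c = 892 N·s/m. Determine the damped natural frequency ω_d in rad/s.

15.8 rad/s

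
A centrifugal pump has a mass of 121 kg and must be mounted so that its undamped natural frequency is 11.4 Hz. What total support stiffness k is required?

ω_n = 2πf_n = 2π × 11.4 = 71.63 rad/s.
k = m·ω_n² = 121 × 71.63² = 121 × 5131 = 620800 N/m.

621000 N/m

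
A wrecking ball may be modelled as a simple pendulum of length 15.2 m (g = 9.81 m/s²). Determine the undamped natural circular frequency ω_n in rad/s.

For a simple pendulum ω_n = √(g/L) = √(9.81/15.2) = √0.6454 = 0.8034 rad/s.

0.803 rad/s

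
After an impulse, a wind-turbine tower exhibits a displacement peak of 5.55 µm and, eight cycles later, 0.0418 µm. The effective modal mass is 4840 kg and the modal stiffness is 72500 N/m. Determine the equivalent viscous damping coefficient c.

3630 N·s/m

Logarithmic decrement δ = (1/n)·ln(x₀/x_n) = (1/8)·ln(5.55/0.0418) = (1/8)·ln(132.8) = 0.6111.
ζ = δ/√(4π² + δ²) = 0.6111/√(39.48 + 0.373) = 0.6111/6.313 = 0.09680.
c = ζ · 2√(km) = 0.09680 × 2√(72500 × 4840) = 0.09680 × 37460 = 3627 N·s/m.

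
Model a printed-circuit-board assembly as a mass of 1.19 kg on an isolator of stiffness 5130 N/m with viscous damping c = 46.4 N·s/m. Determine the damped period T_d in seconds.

0.100 s

ω_n = √(k/m) = √(5130/1.19) = 65.66 rad/s.
Critical damping c_c = 2√(k·m) = 2√(5130 × 1.19) = 156.3 N·s/m, so ζ = c/c_c = 46.4/156.3 = 0.2969.
ω_d = ω_n√(1 − ζ²) = 65.66 × √(1 − 0.0882) = 62.70 rad/s.
T_d = 2π/ω_d = 0.1002 s.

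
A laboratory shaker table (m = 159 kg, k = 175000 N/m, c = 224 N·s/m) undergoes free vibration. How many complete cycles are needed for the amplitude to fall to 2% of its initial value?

ζ = c/(2√(km)) = 224/(2√(175000 × 159)) = 224/10550 = 0.02123.
Logarithmic decrement δ = 2πζ/√(1 − ζ²) = 2π × 0.02123/√(1 − 0.000451) = 0.1334.
x_n/x₀ = e^(−nδ) ≤ 0.02; take ln: n ≥ ln(1/0.02)/δ = 3.912/0.1334 = 29.32.
So 30 complete cycles are required.

30 cycles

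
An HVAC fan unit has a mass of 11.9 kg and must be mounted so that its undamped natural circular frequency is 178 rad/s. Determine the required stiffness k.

377000 N/m

k = m·ω_n² = 11.9 × 178.0² = 11.9 × 31680 = 377000 N/m.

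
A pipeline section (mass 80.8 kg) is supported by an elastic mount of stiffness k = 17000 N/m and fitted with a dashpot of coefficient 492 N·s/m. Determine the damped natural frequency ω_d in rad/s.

ω_n = √(k/m) = √(17000/80.8) = 14.51 rad/s.
Critical damping c_c = 2√(k·m) = 2√(17000 × 80.8) = 2344 N·s/m, so ζ = c/c_c = 492/2344 = 0.2099.
ω_d = ω_n√(1 − ζ²) = 14.51 × √(1 − 0.0441) = 14.18 rad/s.

14.2 rad/s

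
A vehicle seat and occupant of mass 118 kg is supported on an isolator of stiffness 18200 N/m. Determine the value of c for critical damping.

2930 N·s/m

c_c = 2√(k·m) = 2√(18200 × 118) = 2 × 1465 = 2931 N·s/m.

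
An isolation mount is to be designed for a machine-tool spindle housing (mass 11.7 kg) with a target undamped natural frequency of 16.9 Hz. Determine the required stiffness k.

ω_n = 2πf_n = 2π × 16.9 = 106.2 rad/s.
k = m·ω_n² = 11.7 × 106.2² = 11.7 × 11280 = 131900 N/m.

132000 N/m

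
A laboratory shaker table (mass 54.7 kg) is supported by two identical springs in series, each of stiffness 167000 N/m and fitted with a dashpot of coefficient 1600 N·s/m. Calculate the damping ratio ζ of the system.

0.374

Series springs: 1/k_eq = 2/167000, so k_eq = 167000/2 = 83500 N/m.
ω_n = √(k_eq/m) = √(83500/54.7) = 39.07 rad/s.
Critical damping c_c = 2√(k_eq·m) = 2√(83500 × 54.7) = 4274 N·s/m, so ζ = c/c_c = 1600/4274 = 0.3743.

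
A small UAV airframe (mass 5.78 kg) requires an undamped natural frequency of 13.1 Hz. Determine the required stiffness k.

ω_n = 2πf_n = 2π × 13.1 = 82.31 rad/s.
k = m·ω_n² = 5.78 × 82.31² = 5.78 × 6775 = 39160 N/m.

39200 N/m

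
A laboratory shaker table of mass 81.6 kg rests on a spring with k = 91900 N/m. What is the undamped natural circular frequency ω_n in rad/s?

ω_n = √(k/m) = √(91900/81.6) = √1126 = 33.56 rad/s.

33.6 rad/s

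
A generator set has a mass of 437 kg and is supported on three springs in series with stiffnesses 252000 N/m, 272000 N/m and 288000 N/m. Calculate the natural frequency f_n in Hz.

2.28 Hz

Series springs: 1/k_eq = 1/252000 + 1/272000 + 1/288000 = 1.112×10^-5, so k_eq = 89950 N/m.
ω_n = √(k_eq/m) = √(89950/437) = √205.8 = 14.35 rad/s.
f_n = ω_n/(2π) = 14.35/6.283 = 2.283 Hz.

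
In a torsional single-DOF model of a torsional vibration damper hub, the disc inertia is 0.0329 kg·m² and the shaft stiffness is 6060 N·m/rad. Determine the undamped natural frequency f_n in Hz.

ω_n = √(k_t/J) = √(6060/0.0329) = √184200 = 429.2 rad/s.
f_n = ω_n/(2π) = 429.2/6.283 = 68.31 Hz.

68.3 Hz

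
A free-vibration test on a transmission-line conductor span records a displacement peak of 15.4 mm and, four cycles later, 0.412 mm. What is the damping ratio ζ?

Logarithmic decrement δ = (1/n)·ln(x₀/x_n) = (1/4)·ln(15.4/0.412) = (1/4)·ln(37.38) = 0.9053.
ζ = δ/√(4π² + δ²) = 0.9053/√(39.48 + 0.820) = 0.9053/6.348 = 0.1426.

0.143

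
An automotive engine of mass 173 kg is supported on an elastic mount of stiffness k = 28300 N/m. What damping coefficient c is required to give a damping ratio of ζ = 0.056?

c_c = 2√(k·m) = 2√(28300 × 173) = 4425 N·s/m.
c = ζ·c_c = 0.056 × 4425 = 247.8 N·s/m.

248 N·s/m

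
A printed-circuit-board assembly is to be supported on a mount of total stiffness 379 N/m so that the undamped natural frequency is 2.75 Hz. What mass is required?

ω_n = 2πf_n = 2π × 2.75 = 17.28 rad/s.
m = k/ω_n² = 379/17.28² = 379/298.6 = 1.269 kg.

1.27 kg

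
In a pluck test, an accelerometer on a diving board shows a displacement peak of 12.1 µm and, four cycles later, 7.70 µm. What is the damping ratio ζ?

Logarithmic decrement δ = (1/n)·ln(x₀/x_n) = (1/4)·ln(12.1/7.70) = (1/4)·ln(1.571) = 0.1130.
ζ = δ/√(4π² + δ²) = 0.1130/√(39.48 + 0.0128) = 0.1130/6.284 = 0.01798.

0.0180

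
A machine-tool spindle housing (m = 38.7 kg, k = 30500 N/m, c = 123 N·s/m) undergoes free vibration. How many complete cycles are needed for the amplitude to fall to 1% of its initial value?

13 cycles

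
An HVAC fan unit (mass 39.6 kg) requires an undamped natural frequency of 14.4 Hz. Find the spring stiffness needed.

324000 N/m

ω_n = 2πf_n = 2π × 14.4 = 90.48 rad/s.
k = m·ω_n² = 39.6 × 90.48² = 39.6 × 8186 = 324200 N/m.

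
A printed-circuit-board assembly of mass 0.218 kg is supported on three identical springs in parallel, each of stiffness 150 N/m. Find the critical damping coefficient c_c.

Parallel springs add: k_eq = 3 × 150 = 450.0 N/m.
c_c = 2√(k_eq·m) = 2√(450.0 × 0.218) = 2 × 9.905 = 19.81 N·s/m.

19.8 N·s/m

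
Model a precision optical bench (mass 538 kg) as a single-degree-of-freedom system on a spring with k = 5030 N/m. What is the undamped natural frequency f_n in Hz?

ω_n = √(k/m) = √(5030/538) = √9.349 = 3.058 rad/s.
f_n = ω_n/(2π) = 3.058/6.283 = 0.4866 Hz.

0.487 Hz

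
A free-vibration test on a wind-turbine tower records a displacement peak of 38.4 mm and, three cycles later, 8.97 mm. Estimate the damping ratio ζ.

Logarithmic decrement δ = (1/n)·ln(x₀/x_n) = (1/3)·ln(38.4/8.97) = (1/3)·ln(4.281) = 0.4847.
ζ = δ/√(4π² + δ²) = 0.4847/√(39.48 + 0.235) = 0.4847/6.302 = 0.07692.

0.0769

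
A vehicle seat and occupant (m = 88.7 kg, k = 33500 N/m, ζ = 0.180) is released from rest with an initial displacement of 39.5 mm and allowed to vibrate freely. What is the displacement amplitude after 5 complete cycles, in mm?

0.126 mm

Logarithmic decrement δ = 2πζ/√(1 − ζ²) = 2π × 0.1800/√(1 − 0.0324) = 1.150.
After n cycles, x_n/x₀ = e^(−nδ), so x_5 = 39.5 × e^(−5 × 1.150) = 39.5 × 0.003187 = 0.1259 mm.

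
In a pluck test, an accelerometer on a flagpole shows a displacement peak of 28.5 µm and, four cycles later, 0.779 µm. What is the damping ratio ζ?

0.142

Logarithmic decrement δ = (1/n)·ln(x₀/x_n) = (1/4)·ln(28.5/0.779) = (1/4)·ln(36.59) = 0.8999.
ζ = δ/√(4π² + δ²) = 0.8999/√(39.48 + 0.810) = 0.8999/6.347 = 0.1418.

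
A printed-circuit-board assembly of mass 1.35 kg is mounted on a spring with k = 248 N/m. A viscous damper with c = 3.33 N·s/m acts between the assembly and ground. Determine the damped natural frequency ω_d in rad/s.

ω_n = √(k/m) = √(248.0/1.35) = 13.55 rad/s.
Critical damping c_c = 2√(k·m) = 2√(248.0 × 1.35) = 36.60 N·s/m, so ζ = c/c_c = 3.33/36.60 = 0.09100.
ω_d = ω_n√(1 − ζ²) = 13.55 × √(1 − 0.00828) = 13.50 rad/s.

13.5 rad/s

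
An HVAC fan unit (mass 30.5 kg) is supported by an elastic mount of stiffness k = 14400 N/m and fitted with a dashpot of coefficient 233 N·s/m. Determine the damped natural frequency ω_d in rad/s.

21.4 rad/s

ω_n = √(k/m) = √(14400/30.5) = 21.73 rad/s.
Critical damping c_c = 2√(k·m) = 2√(14400 × 30.5) = 1325 N·s/m, so ζ = c/c_c = 233/1325 = 0.1758.
ω_d = ω_n√(1 − ζ²) = 21.73 × √(1 − 0.0309) = 21.39 rad/s.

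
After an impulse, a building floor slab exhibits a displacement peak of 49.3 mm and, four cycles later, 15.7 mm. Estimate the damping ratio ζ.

0.0455

Logarithmic decrement δ = (1/n)·ln(x₀/x_n) = (1/4)·ln(49.3/15.7) = (1/4)·ln(3.140) = 0.2861.
ζ = δ/√(4π² + δ²) = 0.2861/√(39.48 + 0.0818) = 0.2861/6.290 = 0.04548.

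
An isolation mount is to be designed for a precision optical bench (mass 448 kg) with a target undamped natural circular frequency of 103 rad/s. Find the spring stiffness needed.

k = m·ω_n² = 448 × 103.0² = 448 × 10610 = 4753000 N/m.

4750000 N/m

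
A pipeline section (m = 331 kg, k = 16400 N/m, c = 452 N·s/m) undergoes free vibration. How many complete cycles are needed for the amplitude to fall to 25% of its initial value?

ζ = c/(2√(km)) = 452/(2√(16400 × 331)) = 452/4660 = 0.09700.
Logarithmic decrement δ = 2πζ/√(1 − ζ²) = 2π × 0.09700/√(1 − 0.00941) = 0.6124.
x_n/x₀ = e^(−nδ) ≤ 0.25; take ln: n ≥ ln(1/0.25)/δ = 1.386/0.6124 = 2.264.
So 3 complete cycles are required.

3 cycles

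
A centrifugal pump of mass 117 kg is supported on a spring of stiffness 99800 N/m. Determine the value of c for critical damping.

6830 N·s/m

c_c = 2√(k·m) = 2√(99800 × 117) = 2 × 3417 = 6834 N·s/m.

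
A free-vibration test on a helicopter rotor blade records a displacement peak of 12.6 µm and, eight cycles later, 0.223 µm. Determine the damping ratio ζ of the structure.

0.0800

Logarithmic decrement δ = (1/n)·ln(x₀/x_n) = (1/8)·ln(12.6/0.223) = (1/8)·ln(56.50) = 0.5043.
ζ = δ/√(4π² + δ²) = 0.5043/√(39.48 + 0.254) = 0.5043/6.303 = 0.08000.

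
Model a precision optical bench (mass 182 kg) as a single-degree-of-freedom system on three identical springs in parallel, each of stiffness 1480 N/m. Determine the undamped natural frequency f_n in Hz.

0.786 Hz

Parallel springs add: k_eq = 3 × 1480 = 4440 N/m.
ω_n = √(k_eq/m) = √(4440/182) = √24.40 = 4.939 rad/s.
f_n = ω_n/(2π) = 4.939/6.283 = 0.7861 Hz.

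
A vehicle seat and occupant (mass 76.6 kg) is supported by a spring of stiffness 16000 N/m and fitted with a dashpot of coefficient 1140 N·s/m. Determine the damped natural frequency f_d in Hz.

ω_n = √(k/m) = √(16000/76.6) = 14.45 rad/s.
Critical damping c_c = 2√(k·m) = 2√(16000 × 76.6) = 2214 N·s/m, so ζ = c/c_c = 1140/2214 = 0.5149.
ω_d = ω_n√(1 − ζ²) = 14.45 × √(1 − 0.265) = 12.39 rad/s.
f_d = ω_d/(2π) = 1.972 Hz.

1.97 Hz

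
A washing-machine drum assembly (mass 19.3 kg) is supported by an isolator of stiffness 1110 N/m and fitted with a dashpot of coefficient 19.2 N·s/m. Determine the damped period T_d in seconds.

0.830 s

ω_n = √(k/m) = √(1110/19.3) = 7.584 rad/s.
Critical damping c_c = 2√(k·m) = 2√(1110 × 19.3) = 292.7 N·s/m, so ζ = c/c_c = 19.2/292.7 = 0.06559.
ω_d = ω_n√(1 − ζ²) = 7.584 × √(1 − 0.00430) = 7.567 rad/s.
T_d = 2π/ω_d = 0.8303 s.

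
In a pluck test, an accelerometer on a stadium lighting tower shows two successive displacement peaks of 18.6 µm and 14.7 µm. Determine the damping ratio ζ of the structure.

Logarithmic decrement δ = (1/n)·ln(x₀/x_n) = (1/1)·ln(18.6/14.7) = (1/1)·ln(1.265) = 0.2353.
ζ = δ/√(4π² + δ²) = 0.2353/√(39.48 + 0.0554) = 0.2353/6.288 = 0.03743.

0.0374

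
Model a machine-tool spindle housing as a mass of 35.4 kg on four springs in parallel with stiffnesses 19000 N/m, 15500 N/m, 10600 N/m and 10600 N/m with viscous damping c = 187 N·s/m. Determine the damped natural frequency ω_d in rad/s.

Parallel springs add: k_eq = 19000 + 15500 + 10600 + 10600 = 55700 N/m.
ω_n = √(k_eq/m) = √(55700/35.4) = 39.67 rad/s.
Critical damping c_c = 2√(k_eq·m) = 2√(55700 × 35.4) = 2808 N·s/m, so ζ = c/c_c = 187/2808 = 0.06659.
ω_d = ω_n√(1 − ζ²) = 39.67 × √(1 − 0.00443) = 39.58 rad/s.

39.6 rad/s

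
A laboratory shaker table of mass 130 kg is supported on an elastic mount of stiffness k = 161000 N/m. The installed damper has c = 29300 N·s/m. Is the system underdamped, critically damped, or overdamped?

overdamped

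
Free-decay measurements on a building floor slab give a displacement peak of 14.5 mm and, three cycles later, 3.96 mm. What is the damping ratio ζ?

0.0687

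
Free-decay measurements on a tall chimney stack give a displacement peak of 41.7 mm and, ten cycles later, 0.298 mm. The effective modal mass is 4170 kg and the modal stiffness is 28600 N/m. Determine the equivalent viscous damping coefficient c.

Logarithmic decrement δ = (1/n)·ln(x₀/x_n) = (1/10)·ln(41.7/0.298) = (1/10)·ln(139.9) = 0.4941.
ζ = δ/√(4π² + δ²) = 0.4941/√(39.48 + 0.244) = 0.4941/6.303 = 0.07840.
c = ζ · 2√(km) = 0.07840 × 2√(28600 × 4170) = 0.07840 × 21840 = 1712 N·s/m.

1710 N·s/m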